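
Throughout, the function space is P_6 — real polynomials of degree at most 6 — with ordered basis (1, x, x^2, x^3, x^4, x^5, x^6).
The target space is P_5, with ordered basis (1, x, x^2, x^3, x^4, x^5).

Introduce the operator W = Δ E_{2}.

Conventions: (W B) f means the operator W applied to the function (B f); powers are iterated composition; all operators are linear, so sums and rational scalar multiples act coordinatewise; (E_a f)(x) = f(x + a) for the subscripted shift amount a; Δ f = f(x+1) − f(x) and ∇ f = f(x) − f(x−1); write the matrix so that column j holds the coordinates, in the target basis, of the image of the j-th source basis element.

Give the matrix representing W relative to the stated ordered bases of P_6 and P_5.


image of 1: 0
image of x: 1
image of x^2: 2x + 5
image of x^3: 3x^2 + 15x + 19
image of x^4: 4x^3 + 30x^2 + 76x + 65
image of x^5: 5x^4 + 50x^3 + 190x^2 + 325x + 211
image of x^6: 6x^5 + 75x^4 + 380x^3 + 975x^2 + 1266x + 665
each image's coordinates form column j of the matrix

the matrix is [[0, 1, 5, 19, 65, 211, 665]; [0, 0, 2, 15, 76, 325, 1266]; [0, 0, 0, 3, 30, 190, 975]; [0, 0, 0, 0, 4, 50, 380]; [0, 0, 0, 0, 0, 5, 75]; [0, 0, 0, 0, 0, 0, 6]] (rows listed top to bottom)


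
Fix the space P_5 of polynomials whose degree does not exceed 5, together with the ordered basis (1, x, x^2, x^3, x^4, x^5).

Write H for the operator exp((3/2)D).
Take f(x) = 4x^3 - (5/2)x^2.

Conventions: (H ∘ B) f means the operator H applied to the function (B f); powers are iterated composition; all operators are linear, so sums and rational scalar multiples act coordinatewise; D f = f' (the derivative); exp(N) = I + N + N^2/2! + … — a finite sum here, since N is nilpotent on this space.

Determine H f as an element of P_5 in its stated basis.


the image equals g(x) = 4x^3 + (31/2)x^2 + (39/2)x + 63/8

order-1 term: 18x^2 - (15/2)x
order-2 term: 27x - 45/8
order-3 term: 27/2
the series for exp((3/2)D) f terminates at order 3
exp((3/2)D) f = 4x^3 + (31/2)x^2 + (39/2)x + 63/8


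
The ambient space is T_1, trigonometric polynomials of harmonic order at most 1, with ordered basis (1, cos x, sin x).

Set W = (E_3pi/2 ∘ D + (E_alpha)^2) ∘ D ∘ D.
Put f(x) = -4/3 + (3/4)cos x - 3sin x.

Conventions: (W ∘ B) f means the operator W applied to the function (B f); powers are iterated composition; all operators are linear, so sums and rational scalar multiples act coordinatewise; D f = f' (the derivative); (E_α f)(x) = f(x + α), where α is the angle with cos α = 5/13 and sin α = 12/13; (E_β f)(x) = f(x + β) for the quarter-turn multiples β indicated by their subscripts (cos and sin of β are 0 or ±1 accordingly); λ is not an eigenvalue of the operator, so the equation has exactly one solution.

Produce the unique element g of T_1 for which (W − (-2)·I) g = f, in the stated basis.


the result is g(x) = -2/3 - (1/4)cos x - (53/32)sin x

write g with unknown coordinates in the stated basis and equate coefficients in (W − (-2)·I) g = f
solving from the highest basis element down gives g = -2/3 - (1/4)cos x - (53/32)sin x
check: W g = (5/4)cos x + (5/16)sin x
so W g − (-2)·g = -4/3 + (3/4)cos x - 3sin x = f ✓


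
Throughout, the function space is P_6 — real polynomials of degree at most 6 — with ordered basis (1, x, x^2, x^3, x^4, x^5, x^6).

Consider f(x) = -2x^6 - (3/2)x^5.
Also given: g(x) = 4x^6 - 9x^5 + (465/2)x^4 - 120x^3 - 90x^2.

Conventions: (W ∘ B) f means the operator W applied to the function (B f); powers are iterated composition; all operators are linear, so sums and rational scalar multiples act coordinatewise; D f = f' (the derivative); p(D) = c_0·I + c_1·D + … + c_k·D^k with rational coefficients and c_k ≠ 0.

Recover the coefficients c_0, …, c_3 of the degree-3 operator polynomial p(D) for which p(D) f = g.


D^0 f = -2x^6 - (3/2)x^5
D^1 f = -12x^5 - (15/2)x^4
D^2 f = -60x^4 - 30x^3
D^3 f = -240x^3 - 90x^2
matching coefficients of g against c_0 f + c_1 Df + … from the top degree down determines the c_i
solution: c_0 = -2, c_1 = 1, c_2 = -4, c_3 = 1

c_0 = -2, c_1 = 1, c_2 = -4, c_3 = 1


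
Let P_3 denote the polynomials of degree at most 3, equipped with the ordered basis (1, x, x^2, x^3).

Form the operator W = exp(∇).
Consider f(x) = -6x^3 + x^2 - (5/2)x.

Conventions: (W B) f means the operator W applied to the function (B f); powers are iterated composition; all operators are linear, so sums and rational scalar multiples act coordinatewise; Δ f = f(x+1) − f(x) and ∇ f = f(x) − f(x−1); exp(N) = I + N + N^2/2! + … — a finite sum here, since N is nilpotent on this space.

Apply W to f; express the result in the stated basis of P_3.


order-1 term: -18x^2 + 20x - 19/2
order-2 term: -18x + 19
order-3 term: -6
the series for exp(∇) f terminates at order 3
exp(∇) f = -6x^3 - 17x^2 - (1/2)x + 7/2

the image equals g(x) = -6x^3 - 17x^2 - (1/2)x + 7/2


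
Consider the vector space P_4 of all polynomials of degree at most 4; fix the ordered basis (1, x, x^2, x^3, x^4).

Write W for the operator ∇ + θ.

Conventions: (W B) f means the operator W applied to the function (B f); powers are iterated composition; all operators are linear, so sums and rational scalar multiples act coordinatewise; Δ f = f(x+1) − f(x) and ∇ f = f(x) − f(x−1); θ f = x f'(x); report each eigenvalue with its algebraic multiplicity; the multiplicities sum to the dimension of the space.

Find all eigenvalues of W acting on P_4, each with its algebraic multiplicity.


λ = 0 (multiplicity 1), λ = 1 (multiplicity 1), λ = 2 (multiplicity 1), λ = 3 (multiplicity 1), λ = 4 (multiplicity 1)

image of 1: 0
image of x: x + 1
image of x^2: 2x^2 + 2x - 1
image of x^3: 3x^3 + 3x^2 - 3x + 1
image of x^4: 4x^4 + 4x^3 - 6x^2 + 4x - 1
the matrix is upper triangular; its diagonal is (0, 1, 2, 3, 4)
for a triangular matrix the eigenvalues are the diagonal entries, with algebraic multiplicity their repetition count


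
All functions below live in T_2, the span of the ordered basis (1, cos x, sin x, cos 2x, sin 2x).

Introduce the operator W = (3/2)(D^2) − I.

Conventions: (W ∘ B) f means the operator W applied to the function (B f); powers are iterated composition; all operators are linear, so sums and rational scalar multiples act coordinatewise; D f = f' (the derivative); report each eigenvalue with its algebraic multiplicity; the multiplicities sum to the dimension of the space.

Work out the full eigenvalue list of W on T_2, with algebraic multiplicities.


image of 1: -1
image of cos x: -(5/2)cos x
image of sin x: -(5/2)sin x
image of cos 2x: -7cos 2x
image of sin 2x: -7sin 2x
the matrix is diagonal; its diagonal is (-1, -5/2, -5/2, -7, -7)
for a triangular matrix the eigenvalues are the diagonal entries, with algebraic multiplicity their repetition count

λ = -7 (multiplicity 2), λ = -5/2 (multiplicity 2), λ = -1 (multiplicity 1)


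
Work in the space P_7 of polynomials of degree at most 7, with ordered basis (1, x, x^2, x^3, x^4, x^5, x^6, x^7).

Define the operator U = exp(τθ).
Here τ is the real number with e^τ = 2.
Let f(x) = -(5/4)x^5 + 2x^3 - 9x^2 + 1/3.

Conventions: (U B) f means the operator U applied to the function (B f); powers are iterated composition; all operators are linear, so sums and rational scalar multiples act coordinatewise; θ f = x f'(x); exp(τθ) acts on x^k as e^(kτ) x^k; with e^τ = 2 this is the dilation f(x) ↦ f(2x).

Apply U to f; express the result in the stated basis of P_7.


exp(τθ) x^k = e^(kτ) x^k; with e^τ = 2 this sends x^k to 2^k x^k
x^2 ↦ 4 x^2
x^3 ↦ 8 x^3
x^5 ↦ 32 x^5
applying this coordinatewise to f: exp(τθ) f = -40x^5 + 16x^3 - 36x^2 + 1/3

g(x) = -40x^5 + 16x^3 - 36x^2 + 1/3


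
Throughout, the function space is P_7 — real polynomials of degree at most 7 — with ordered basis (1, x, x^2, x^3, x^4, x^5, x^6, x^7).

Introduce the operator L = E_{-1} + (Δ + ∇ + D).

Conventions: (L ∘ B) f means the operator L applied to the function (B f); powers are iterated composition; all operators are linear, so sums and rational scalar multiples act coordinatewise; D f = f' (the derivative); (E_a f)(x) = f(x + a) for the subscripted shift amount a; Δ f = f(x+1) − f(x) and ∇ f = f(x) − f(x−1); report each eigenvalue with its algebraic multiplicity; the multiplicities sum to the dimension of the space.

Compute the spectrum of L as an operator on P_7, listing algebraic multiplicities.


λ = 1 (multiplicity 8)

image of 1: 1
image of x: x + 2
image of x^2: x^2 + 4x + 1
image of x^3: x^3 + 6x^2 + 3x + 1
image of x^4: x^4 + 8x^3 + 6x^2 + 4x + 1
image of x^5: x^5 + 10x^4 + 10x^3 + 10x^2 + 5x + 1
image of x^6: x^6 + 12x^5 + 15x^4 + 20x^3 + 15x^2 + 6x + 1
image of x^7: x^7 + 14x^6 + 21x^5 + 35x^4 + 35x^3 + 21x^2 + 7x + 1
the matrix is upper triangular; its diagonal is (1, 1, 1, 1, 1, 1, 1, 1)
for a triangular matrix the eigenvalues are the diagonal entries, with algebraic multiplicity their repetition count


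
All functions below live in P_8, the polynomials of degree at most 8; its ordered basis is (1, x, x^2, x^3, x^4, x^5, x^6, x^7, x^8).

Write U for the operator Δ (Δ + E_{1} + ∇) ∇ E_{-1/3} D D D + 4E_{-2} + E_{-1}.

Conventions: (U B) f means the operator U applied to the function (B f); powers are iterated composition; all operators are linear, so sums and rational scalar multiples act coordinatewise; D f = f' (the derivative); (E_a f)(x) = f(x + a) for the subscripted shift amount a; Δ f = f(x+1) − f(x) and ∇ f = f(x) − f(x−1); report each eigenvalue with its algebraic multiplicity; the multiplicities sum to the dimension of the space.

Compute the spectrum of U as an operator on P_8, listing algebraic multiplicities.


λ = 5 (multiplicity 9)

image of 1: 5
image of x: 5x - 9
image of x^2: 5x^2 - 18x + 17
image of x^3: 5x^3 - 27x^2 + 51x - 33
image of x^4: 5x^4 - 36x^3 + 102x^2 - 132x + 65
image of x^5: 5x^5 - 45x^4 + 170x^3 - 330x^2 + 325x - 9
image of x^6: 5x^6 - 54x^5 + 255x^4 - 660x^3 + 975x^2 - 54x + 2177
image of x^7: 5x^7 - 63x^6 + 357x^5 - 1155x^4 + 2275x^3 - 189x^2 + 15239x - 2333
image of x^8: 5x^8 - 72x^7 + 476x^6 - 1848x^5 + 4550x^4 - 504x^3 + 60956x^2 - 18664x + 269065/9
the matrix is upper triangular; its diagonal is (5, 5, 5, 5, 5, 5, 5, 5, 5)
for a triangular matrix the eigenvalues are the diagonal entries, with algebraic multiplicity their repetition count


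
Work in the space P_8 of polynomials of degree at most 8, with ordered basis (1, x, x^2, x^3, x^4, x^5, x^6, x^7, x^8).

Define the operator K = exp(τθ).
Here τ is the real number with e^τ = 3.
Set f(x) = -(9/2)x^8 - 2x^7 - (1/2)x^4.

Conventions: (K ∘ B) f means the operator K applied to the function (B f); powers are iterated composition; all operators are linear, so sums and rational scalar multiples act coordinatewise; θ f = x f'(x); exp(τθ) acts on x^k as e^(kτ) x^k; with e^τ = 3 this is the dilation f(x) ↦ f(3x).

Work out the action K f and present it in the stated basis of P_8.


g(x) = -(59049/2)x^8 - 4374x^7 - (81/2)x^4

exp(τθ) x^k = e^(kτ) x^k; with e^τ = 3 this sends x^k to 3^k x^k
x^4 ↦ 81 x^4
x^7 ↦ 2187 x^7
x^8 ↦ 6561 x^8
applying this coordinatewise to f: exp(τθ) f = -(59049/2)x^8 - 4374x^7 - (81/2)x^4


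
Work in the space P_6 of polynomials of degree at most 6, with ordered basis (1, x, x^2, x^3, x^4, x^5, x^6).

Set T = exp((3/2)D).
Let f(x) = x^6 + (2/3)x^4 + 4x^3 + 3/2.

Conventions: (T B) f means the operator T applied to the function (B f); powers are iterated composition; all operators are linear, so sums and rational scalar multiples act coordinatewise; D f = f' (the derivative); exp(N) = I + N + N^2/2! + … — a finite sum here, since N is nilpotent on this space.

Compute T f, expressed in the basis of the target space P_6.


order-1 term: 9x^5 + 4x^3 + 18x^2
order-2 term: (135/4)x^4 + 9x^2 + 27x
order-3 term: (135/2)x^3 + 9x + 27/2
order-4 term: (1215/16)x^2 + 27/8
order-5 term: (729/16)x
order-6 term: 729/64
the series for exp((3/2)D) f terminates at order 6
exp((3/2)D) f = x^6 + 9x^5 + (413/12)x^4 + (151/2)x^3 + (1647/16)x^2 + (1305/16)x + 1905/64

the image equals g(x) = x^6 + 9x^5 + (413/12)x^4 + (151/2)x^3 + (1647/16)x^2 + (1305/16)x + 1905/64


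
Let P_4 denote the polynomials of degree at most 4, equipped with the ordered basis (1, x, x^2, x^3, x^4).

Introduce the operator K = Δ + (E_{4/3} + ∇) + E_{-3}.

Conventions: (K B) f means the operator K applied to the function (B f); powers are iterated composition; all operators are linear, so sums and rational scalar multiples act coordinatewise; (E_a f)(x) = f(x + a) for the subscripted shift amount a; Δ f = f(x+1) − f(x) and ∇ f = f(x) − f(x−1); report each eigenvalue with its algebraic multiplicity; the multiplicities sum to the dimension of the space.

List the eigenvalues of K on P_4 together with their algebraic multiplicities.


image of 1: 2
image of x: 2x + 1/3
image of x^2: 2x^2 + (2/3)x + 97/9
image of x^3: 2x^3 + x^2 + (97/3)x - 611/27
image of x^4: 2x^4 + (4/3)x^3 + (194/3)x^2 - (2444/27)x + 6817/81
the matrix is upper triangular; its diagonal is (2, 2, 2, 2, 2)
for a triangular matrix the eigenvalues are the diagonal entries, with algebraic multiplicity their repetition count

λ = 2 (multiplicity 5)


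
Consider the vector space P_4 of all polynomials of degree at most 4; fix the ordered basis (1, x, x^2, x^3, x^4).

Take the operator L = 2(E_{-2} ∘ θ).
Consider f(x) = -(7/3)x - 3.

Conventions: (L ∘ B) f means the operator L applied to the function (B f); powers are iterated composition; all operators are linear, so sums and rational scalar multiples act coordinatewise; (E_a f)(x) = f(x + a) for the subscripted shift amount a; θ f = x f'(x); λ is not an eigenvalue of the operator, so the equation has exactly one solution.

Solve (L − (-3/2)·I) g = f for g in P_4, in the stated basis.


the result is g(x) = -(2/3)x - 34/9

write g with unknown coordinates in the stated basis and equate coefficients in (L − (-3/2)·I) g = f
solving from the highest basis element down gives g = -(2/3)x - 34/9
check: L g = -(4/3)x + 8/3
so L g − (-3/2)·g = -(7/3)x - 3 = f ✓


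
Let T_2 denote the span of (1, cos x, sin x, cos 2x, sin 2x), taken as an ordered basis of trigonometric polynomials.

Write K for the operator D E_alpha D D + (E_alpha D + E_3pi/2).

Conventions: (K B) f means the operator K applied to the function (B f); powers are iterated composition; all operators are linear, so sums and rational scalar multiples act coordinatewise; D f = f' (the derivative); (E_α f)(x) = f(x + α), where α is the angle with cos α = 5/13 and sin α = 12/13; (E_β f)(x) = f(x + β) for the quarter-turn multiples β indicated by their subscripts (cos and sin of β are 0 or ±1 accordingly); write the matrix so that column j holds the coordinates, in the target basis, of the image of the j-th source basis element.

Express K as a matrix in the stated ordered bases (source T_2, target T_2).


image of 1: 1
image of cos x: sin x
image of sin x: -cos x
image of cos 2x: (551/169)cos 2x - (714/169)sin 2x
image of sin 2x: (714/169)cos 2x + (551/169)sin 2x
each image's coordinates form column j of the matrix

the matrix is [[1, 0, 0, 0, 0]; [0, 0, -1, 0, 0]; [0, 1, 0, 0, 0]; [0, 0, 0, 551/169, 714/169]; [0, 0, 0, -714/169, 551/169]] (rows listed top to bottom)


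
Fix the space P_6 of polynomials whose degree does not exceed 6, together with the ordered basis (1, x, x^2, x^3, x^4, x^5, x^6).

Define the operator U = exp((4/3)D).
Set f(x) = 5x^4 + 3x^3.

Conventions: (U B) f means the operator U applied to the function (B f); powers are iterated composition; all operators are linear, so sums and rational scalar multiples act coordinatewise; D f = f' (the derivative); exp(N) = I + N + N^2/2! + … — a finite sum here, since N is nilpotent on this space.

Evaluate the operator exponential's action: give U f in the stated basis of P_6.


the image equals g(x) = 5x^4 + (89/3)x^3 + (196/3)x^2 + (1712/27)x + 1856/81

order-1 term: (80/3)x^3 + 12x^2
order-2 term: (160/3)x^2 + 16x
order-3 term: (1280/27)x + 64/9
order-4 term: 1280/81
the series for exp((4/3)D) f terminates at order 4
exp((4/3)D) f = 5x^4 + (89/3)x^3 + (196/3)x^2 + (1712/27)x + 1856/81


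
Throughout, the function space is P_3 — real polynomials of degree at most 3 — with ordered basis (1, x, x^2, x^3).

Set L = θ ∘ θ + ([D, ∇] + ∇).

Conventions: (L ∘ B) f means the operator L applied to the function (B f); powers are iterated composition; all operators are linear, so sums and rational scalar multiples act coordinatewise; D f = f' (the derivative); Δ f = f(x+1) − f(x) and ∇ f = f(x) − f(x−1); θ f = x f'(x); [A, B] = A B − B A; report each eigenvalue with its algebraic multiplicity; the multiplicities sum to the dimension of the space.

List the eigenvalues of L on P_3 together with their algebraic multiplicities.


λ = 0 (multiplicity 1), λ = 1 (multiplicity 1), λ = 4 (multiplicity 1), λ = 9 (multiplicity 1)

image of 1: 0
image of x: x + 1
image of x^2: 4x^2 + 2x - 1
image of x^3: 9x^3 + 3x^2 - 3x + 1
the matrix is upper triangular; its diagonal is (0, 1, 4, 9)
for a triangular matrix the eigenvalues are the diagonal entries, with algebraic multiplicity their repetition count


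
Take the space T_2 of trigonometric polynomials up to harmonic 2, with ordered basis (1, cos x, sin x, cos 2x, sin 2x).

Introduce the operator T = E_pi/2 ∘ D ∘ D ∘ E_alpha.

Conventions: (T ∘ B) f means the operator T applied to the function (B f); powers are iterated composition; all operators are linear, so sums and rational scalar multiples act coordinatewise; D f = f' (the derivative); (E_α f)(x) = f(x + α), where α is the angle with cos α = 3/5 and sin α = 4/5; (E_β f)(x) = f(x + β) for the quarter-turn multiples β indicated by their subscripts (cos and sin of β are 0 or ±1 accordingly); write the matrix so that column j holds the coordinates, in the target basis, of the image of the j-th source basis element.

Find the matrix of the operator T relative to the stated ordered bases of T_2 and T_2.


the matrix is [[0, 0, 0, 0, 0]; [0, 4/5, -3/5, 0, 0]; [0, 3/5, 4/5, 0, 0]; [0, 0, 0, -28/25, 96/25]; [0, 0, 0, -96/25, -28/25]] (rows listed top to bottom)

image of 1: 0
image of cos x: (4/5)cos x + (3/5)sin x
image of sin x: -(3/5)cos x + (4/5)sin x
image of cos 2x: -(28/25)cos 2x - (96/25)sin 2x
image of sin 2x: (96/25)cos 2x - (28/25)sin 2x
each image's coordinates form column j of the matrix


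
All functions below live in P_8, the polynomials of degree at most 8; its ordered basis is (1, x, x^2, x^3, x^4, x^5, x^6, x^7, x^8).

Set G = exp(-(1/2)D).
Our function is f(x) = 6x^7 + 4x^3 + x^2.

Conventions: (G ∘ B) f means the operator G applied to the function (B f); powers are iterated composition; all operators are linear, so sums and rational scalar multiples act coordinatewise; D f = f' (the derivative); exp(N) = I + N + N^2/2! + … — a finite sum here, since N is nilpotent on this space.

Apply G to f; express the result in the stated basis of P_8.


order-1 term: -21x^6 - 6x^2 - x
order-2 term: (63/2)x^5 + 3x + 1/4
order-3 term: -(105/4)x^4 - 1/2
order-4 term: (105/8)x^3
order-5 term: -(63/16)x^2
order-6 term: (21/32)x
order-7 term: -3/64
the series for exp(-(1/2)D) f terminates at order 7
exp(-(1/2)D) f = 6x^7 - 21x^6 + (63/2)x^5 - (105/4)x^4 + (137/8)x^3 - (143/16)x^2 + (85/32)x - 19/64

the result is g(x) = 6x^7 - 21x^6 + (63/2)x^5 - (105/4)x^4 + (137/8)x^3 - (143/16)x^2 + (85/32)x - 19/64


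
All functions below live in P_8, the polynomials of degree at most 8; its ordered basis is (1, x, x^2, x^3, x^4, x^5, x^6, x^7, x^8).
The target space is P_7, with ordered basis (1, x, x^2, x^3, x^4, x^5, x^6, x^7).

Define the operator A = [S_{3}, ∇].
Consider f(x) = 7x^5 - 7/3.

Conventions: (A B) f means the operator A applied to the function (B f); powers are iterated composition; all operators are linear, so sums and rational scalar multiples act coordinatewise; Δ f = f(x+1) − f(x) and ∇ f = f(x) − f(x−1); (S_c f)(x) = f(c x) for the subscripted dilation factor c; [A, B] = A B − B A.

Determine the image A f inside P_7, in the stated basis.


g(x) = -5670x^4 + 15120x^3 - 16380x^2 + 8400x - 1694

∇ f = 35x^4 - 70x^3 + 70x^2 - 35x + 7
S_{3} ∇ f = 2835x^4 - 1890x^3 + 630x^2 - 105x + 7
S_{3} f = 1701x^5 - 7/3
∇ S_{3} f = 8505x^4 - 17010x^3 + 17010x^2 - 8505x + 1701
[S_{3}, ∇] f = -5670x^4 + 15120x^3 - 16380x^2 + 8400x - 1694


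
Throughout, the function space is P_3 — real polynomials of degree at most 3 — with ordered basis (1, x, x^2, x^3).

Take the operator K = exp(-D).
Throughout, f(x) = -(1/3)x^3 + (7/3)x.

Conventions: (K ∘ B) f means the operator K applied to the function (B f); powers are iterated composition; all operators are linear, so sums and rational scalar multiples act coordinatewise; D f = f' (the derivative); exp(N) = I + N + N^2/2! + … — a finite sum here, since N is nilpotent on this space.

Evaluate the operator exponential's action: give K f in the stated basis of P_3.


order-1 term: x^2 - 7/3
order-2 term: -x
order-3 term: 1/3
the series for exp(-D) f terminates at order 3
exp(-D) f = -(1/3)x^3 + x^2 + (4/3)x - 2

the result is g(x) = -(1/3)x^3 + x^2 + (4/3)x - 2


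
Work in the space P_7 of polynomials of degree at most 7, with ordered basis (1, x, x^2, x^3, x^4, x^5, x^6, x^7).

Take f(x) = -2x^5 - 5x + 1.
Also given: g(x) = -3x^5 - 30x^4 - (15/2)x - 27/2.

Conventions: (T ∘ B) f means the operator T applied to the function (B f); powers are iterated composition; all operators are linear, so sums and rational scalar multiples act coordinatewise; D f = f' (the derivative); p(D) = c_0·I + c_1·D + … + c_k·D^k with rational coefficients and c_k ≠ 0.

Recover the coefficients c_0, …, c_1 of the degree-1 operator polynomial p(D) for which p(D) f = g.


D^0 f = -2x^5 - 5x + 1
D^1 f = -10x^4 - 5
matching coefficients of g against c_0 f + c_1 Df + … from the top degree down determines the c_i
solution: c_0 = 3/2, c_1 = 3

c_0 = 3/2, c_1 = 3


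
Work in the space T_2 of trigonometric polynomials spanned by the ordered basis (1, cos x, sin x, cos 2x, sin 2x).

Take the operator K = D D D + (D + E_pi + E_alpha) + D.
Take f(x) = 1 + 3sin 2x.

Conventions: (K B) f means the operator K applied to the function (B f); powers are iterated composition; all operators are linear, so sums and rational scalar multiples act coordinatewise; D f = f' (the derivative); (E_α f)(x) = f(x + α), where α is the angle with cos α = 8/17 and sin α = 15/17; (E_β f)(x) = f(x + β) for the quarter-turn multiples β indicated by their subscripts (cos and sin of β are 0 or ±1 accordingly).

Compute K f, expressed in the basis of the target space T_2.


D f = 6cos 2x
D D f = -12sin 2x
D D D f = -24cos 2x
D f = 6cos 2x
E_pi f = 1 + 3sin 2x
E_alpha f = 1 + (720/289)cos 2x - (483/289)sin 2x
(D + E_pi + E_alpha) f = 2 + (2454/289)cos 2x + (384/289)sin 2x
D f = 6cos 2x
(D D D + (D + E_pi + E_alpha) + D) f = 2 - (2748/289)cos 2x + (384/289)sin 2x

the image equals g(x) = 2 - (2748/289)cos 2x + (384/289)sin 2x


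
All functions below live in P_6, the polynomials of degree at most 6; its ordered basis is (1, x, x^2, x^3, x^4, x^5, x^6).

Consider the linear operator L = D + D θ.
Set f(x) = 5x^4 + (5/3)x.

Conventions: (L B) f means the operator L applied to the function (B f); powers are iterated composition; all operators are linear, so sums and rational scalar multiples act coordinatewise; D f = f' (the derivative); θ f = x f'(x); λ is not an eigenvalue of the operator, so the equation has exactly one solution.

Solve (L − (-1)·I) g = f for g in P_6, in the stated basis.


write g with unknown coordinates in the stated basis and equate coefficients in (L − (-1)·I) g = f
solving from the highest basis element down gives g = 5x^4 - 100x^3 + 1200x^2 - (21595/3)x + 43190/3
check: L g = 100x^3 - 1200x^2 + 7200x - 43190/3
so L g − (-1)·g = 5x^4 + (5/3)x = f ✓

the image equals g(x) = 5x^4 - 100x^3 + 1200x^2 - (21595/3)x + 43190/3


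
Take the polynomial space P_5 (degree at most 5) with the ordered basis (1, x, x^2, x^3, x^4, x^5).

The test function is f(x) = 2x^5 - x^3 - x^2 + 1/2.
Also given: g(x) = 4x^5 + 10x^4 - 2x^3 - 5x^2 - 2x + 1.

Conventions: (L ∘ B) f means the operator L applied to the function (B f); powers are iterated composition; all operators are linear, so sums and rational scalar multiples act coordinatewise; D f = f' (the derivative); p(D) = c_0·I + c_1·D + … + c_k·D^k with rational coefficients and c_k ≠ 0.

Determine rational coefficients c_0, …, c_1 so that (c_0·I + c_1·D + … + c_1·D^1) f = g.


p(D) = 2·I + D, i.e. c_0 = 2, c_1 = 1

D^0 f = 2x^5 - x^3 - x^2 + 1/2
D^1 f = 10x^4 - 3x^2 - 2x
matching coefficients of g against c_0 f + c_1 Df + … from the top degree down determines the c_i
solution: c_0 = 2, c_1 = 1


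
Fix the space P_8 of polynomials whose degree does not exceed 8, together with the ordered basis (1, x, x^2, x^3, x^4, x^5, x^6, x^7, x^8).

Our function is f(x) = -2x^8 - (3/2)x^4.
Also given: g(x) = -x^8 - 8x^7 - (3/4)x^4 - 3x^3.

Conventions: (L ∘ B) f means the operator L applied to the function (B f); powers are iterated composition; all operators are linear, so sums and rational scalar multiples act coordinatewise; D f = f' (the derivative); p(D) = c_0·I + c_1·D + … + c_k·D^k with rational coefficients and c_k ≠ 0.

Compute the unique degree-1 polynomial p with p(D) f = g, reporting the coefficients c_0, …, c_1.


p(D) = (1/2)·I + (1/2)·D, i.e. c_0 = 1/2, c_1 = 1/2

D^0 f = -2x^8 - (3/2)x^4
D^1 f = -16x^7 - 6x^3
matching coefficients of g against c_0 f + c_1 Df + … from the top degree down determines the c_i
solution: c_0 = 1/2, c_1 = 1/2


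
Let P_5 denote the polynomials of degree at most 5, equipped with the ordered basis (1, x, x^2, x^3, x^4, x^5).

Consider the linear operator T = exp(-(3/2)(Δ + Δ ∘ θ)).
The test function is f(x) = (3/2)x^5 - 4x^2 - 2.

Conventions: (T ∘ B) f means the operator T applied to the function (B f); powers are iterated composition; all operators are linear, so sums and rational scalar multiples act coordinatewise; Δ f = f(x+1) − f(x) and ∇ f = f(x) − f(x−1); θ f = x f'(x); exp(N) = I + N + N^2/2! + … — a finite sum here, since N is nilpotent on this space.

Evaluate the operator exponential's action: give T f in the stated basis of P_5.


the result is g(x) = (3/2)x^5 - (135/2)x^4 + (1755/2)x^3 - (13921/4)x^2 + 2196x + 22261/16

order-1 term: -(135/2)x^4 - 135x^3 - 135x^2 - (63/2)x + 9/2
order-2 term: (2025/2)x^3 + (10935/4)x^2 + 2835x + 8073/8
order-3 term: -6075x^2 - (57105/4)x - 71685/8
order-4 term: (54675/4)x + 280665/16
order-5 term: -32805/4
the series for exp(-(3/2)(Δ + Δ ∘ θ)) f terminates at order 5
exp(-(3/2)(Δ + Δ ∘ θ)) f = (3/2)x^5 - (135/2)x^4 + (1755/2)x^3 - (13921/4)x^2 + 2196x + 22261/16


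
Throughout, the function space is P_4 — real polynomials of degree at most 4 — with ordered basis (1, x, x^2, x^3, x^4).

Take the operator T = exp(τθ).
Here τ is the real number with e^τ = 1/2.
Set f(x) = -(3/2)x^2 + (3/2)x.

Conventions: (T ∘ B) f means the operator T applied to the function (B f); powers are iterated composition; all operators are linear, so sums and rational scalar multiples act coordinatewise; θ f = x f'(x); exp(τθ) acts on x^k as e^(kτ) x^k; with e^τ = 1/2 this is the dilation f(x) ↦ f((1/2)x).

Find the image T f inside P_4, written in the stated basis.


exp(τθ) x^k = e^(kτ) x^k; with e^τ = 1/2 this sends x^k to (1/2)^k x^k
x ↦ 1/2 x
x^2 ↦ 1/4 x^2
applying this coordinatewise to f: exp(τθ) f = -(3/8)x^2 + (3/4)x

the result is g(x) = -(3/8)x^2 + (3/4)x


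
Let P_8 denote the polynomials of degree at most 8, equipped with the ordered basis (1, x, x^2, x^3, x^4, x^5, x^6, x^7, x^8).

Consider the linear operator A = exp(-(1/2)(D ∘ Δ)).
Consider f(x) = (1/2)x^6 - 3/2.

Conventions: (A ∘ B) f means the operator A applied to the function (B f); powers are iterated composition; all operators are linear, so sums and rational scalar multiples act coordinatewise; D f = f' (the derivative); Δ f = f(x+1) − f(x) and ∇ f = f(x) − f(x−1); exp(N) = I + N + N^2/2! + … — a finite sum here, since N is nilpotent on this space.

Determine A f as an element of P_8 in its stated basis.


order-1 term: -(15/2)x^4 - 15x^3 - 15x^2 - (15/2)x - 3/2
order-2 term: (45/2)x^2 + 45x + 105/4
order-3 term: -15/2
the series for exp(-(1/2)(D ∘ Δ)) f terminates at order 3
exp(-(1/2)(D ∘ Δ)) f = (1/2)x^6 - (15/2)x^4 - 15x^3 + (15/2)x^2 + (75/2)x + 63/4

the result is g(x) = (1/2)x^6 - (15/2)x^4 - 15x^3 + (15/2)x^2 + (75/2)x + 63/4


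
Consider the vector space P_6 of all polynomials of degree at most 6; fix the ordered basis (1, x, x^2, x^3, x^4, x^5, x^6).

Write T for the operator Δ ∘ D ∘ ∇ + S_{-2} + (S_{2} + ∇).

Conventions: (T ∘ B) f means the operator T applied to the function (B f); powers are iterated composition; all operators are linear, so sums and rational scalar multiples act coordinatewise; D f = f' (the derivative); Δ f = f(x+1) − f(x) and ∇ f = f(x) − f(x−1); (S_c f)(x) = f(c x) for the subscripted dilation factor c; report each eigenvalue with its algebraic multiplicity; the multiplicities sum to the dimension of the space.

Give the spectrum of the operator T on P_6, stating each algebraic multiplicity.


λ = 0 (multiplicity 3), λ = 2 (multiplicity 1), λ = 8 (multiplicity 1), λ = 32 (multiplicity 1), λ = 128 (multiplicity 1)

image of 1: 2
image of x: 1
image of x^2: 8x^2 + 2x - 1
image of x^3: 3x^2 - 3x + 7
image of x^4: 32x^4 + 4x^3 - 6x^2 + 28x - 1
image of x^5: 5x^4 - 10x^3 + 70x^2 - 5x + 11
image of x^6: 128x^6 + 6x^5 - 15x^4 + 140x^3 - 15x^2 + 66x - 1
the matrix is upper triangular; its diagonal is (2, 0, 8, 0, 32, 0, 128)
for a triangular matrix the eigenvalues are the diagonal entries, with algebraic multiplicity their repetition count


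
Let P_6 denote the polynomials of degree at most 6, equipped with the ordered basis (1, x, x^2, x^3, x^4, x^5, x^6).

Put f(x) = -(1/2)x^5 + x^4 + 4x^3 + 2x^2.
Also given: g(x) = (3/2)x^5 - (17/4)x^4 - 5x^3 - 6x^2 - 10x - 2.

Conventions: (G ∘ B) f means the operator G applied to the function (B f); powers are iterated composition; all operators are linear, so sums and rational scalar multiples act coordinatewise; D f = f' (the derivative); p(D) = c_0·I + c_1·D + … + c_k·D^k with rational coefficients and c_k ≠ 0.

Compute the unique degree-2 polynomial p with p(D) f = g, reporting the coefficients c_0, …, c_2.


c_0 = -3, c_1 = 1/2, c_2 = -1/2

D^0 f = -(1/2)x^5 + x^4 + 4x^3 + 2x^2
D^1 f = -(5/2)x^4 + 4x^3 + 12x^2 + 4x
D^2 f = -10x^3 + 12x^2 + 24x + 4
matching coefficients of g against c_0 f + c_1 Df + … from the top degree down determines the c_i
solution: c_0 = -3, c_1 = 1/2, c_2 = -1/2


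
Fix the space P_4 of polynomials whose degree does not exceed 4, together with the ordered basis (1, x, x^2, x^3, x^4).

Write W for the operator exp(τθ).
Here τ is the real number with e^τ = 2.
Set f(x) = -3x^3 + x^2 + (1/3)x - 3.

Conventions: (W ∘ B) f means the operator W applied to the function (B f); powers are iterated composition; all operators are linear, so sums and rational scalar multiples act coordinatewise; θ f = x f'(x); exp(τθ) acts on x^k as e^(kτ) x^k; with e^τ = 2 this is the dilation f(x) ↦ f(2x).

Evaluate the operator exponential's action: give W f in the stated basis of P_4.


g(x) = -24x^3 + 4x^2 + (2/3)x - 3

exp(τθ) x^k = e^(kτ) x^k; with e^τ = 2 this sends x^k to 2^k x^k
x ↦ 2 x
x^2 ↦ 4 x^2
x^3 ↦ 8 x^3
applying this coordinatewise to f: exp(τθ) f = -24x^3 + 4x^2 + (2/3)x - 3


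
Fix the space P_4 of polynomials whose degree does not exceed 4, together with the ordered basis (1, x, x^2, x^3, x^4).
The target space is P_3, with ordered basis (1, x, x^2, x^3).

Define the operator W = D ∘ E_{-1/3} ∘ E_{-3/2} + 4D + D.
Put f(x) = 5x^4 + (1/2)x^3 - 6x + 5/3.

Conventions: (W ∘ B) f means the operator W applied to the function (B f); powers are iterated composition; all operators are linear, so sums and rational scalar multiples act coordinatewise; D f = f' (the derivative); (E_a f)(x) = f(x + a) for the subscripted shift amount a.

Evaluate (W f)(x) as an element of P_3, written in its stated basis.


the image equals g(x) = 120x^3 - 101x^2 + (1177/6)x - 33307/216

E_{-3/2} f = 5x^4 - (59/2)x^3 + (261/4)x^2 - (561/8)x + 823/24
E_{-1/3} E_{-3/2} f = 5x^4 - (217/6)x^3 + (1177/12)x^2 - (26827/216)x + 21407/324
D E_{-1/3} E_{-3/2} f = 20x^3 - (217/2)x^2 + (1177/6)x - 26827/216
D f = 20x^3 + (3/2)x^2 - 6
(4D) f = 80x^3 + 6x^2 - 24
D f = 20x^3 + (3/2)x^2 - 6
(D ∘ E_{-1/3} ∘ E_{-3/2} + 4D + D) f = 120x^3 - 101x^2 + (1177/6)x - 33307/216


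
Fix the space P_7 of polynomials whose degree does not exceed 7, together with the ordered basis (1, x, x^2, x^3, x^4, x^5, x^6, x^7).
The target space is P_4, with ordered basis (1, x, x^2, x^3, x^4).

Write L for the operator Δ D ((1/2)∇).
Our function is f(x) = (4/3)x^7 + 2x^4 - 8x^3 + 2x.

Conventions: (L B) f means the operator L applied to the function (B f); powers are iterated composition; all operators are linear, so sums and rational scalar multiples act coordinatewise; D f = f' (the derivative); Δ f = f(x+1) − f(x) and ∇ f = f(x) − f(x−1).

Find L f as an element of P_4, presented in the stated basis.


∇ f = (28/3)x^6 - 28x^5 + (140/3)x^4 - (116/3)x^3 - 8x^2 + (68/3)x - 20/3
((1/2)∇) f = (14/3)x^6 - 14x^5 + (70/3)x^4 - (58/3)x^3 - 4x^2 + (34/3)x - 10/3
D ((1/2)∇) f = 28x^5 - 70x^4 + (280/3)x^3 - 58x^2 - 8x + 34/3
Δ D ((1/2)∇) f = 140x^4 + 140x^2 + 24x - 44/3

the image equals g(x) = 140x^4 + 140x^2 + 24x - 44/3


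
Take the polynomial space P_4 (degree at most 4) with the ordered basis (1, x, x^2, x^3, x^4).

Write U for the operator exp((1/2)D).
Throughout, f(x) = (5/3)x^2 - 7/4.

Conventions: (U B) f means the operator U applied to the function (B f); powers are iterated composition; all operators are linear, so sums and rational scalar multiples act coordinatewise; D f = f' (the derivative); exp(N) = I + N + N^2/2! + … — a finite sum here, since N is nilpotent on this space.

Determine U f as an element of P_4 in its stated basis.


g(x) = (5/3)x^2 + (5/3)x - 4/3

order-1 term: (5/3)x
order-2 term: 5/12
the series for exp((1/2)D) f terminates at order 2
exp((1/2)D) f = (5/3)x^2 + (5/3)x - 4/3


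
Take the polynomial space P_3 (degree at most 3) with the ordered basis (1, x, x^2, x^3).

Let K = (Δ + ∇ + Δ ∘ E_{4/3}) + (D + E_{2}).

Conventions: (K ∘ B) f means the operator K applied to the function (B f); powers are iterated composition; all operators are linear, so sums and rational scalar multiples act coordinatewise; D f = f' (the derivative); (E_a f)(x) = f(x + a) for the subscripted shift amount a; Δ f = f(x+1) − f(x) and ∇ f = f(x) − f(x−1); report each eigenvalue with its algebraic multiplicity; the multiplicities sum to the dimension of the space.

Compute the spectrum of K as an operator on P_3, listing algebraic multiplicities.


image of 1: 1
image of x: x + 6
image of x^2: x^2 + 12x + 23/3
image of x^3: x^3 + 18x^2 + 23x + 61/3
the matrix is upper triangular; its diagonal is (1, 1, 1, 1)
for a triangular matrix the eigenvalues are the diagonal entries, with algebraic multiplicity their repetition count

λ = 1 (multiplicity 4)


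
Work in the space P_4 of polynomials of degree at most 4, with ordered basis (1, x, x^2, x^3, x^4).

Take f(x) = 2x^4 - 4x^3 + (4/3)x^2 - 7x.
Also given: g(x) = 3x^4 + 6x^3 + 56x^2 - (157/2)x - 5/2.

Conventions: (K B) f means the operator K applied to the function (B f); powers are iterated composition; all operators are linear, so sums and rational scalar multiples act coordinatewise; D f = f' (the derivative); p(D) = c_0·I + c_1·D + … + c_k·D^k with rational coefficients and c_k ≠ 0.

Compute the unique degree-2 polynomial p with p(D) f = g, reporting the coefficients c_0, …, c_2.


D^0 f = 2x^4 - 4x^3 + (4/3)x^2 - 7x
D^1 f = 8x^3 - 12x^2 + (8/3)x - 7
D^2 f = 24x^2 - 24x + 8/3
matching coefficients of g against c_0 f + c_1 Df + … from the top degree down determines the c_i
solution: c_0 = 3/2, c_1 = 3/2, c_2 = 3

p(D) = (3/2)·I + (3/2)·D + 3·D^2, i.e. c_0 = 3/2, c_1 = 3/2, c_2 = 3


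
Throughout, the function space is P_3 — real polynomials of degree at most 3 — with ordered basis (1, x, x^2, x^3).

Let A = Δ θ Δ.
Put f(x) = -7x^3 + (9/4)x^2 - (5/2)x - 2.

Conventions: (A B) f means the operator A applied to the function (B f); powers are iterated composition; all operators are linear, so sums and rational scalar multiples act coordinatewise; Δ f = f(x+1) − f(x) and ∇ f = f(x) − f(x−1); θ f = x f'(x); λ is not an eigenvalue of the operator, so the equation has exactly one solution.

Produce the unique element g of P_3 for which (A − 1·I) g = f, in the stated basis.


the image equals g(x) = 7x^3 - (9/4)x^2 + (173/2)x + 121/2

write g with unknown coordinates in the stated basis and equate coefficients in (A − 1·I) g = f
solving from the highest basis element down gives g = 7x^3 - (9/4)x^2 + (173/2)x + 121/2
check: A g = 84x + 117/2
so A g − 1·g = -7x^3 + (9/4)x^2 - (5/2)x - 2 = f ✓


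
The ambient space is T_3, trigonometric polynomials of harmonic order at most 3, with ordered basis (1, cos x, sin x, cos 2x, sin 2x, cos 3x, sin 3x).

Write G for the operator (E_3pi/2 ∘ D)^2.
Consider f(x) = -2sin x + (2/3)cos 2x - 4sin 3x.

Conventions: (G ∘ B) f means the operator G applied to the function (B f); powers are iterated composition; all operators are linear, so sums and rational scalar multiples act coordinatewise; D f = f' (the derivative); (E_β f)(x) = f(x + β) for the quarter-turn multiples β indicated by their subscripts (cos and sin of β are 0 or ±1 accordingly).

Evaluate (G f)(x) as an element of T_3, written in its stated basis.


D f = -2cos x - (4/3)sin 2x - 12cos 3x
E_3pi/2 D f = -2sin x + (4/3)sin 2x + 12sin 3x
D (E_3pi/2 ∘ D) f = -2cos x + (8/3)cos 2x + 36cos 3x
E_3pi/2 D (E_3pi/2 ∘ D) f = -2sin x - (8/3)cos 2x - 36sin 3x

the result is g(x) = -2sin x - (8/3)cos 2x - 36sin 3x


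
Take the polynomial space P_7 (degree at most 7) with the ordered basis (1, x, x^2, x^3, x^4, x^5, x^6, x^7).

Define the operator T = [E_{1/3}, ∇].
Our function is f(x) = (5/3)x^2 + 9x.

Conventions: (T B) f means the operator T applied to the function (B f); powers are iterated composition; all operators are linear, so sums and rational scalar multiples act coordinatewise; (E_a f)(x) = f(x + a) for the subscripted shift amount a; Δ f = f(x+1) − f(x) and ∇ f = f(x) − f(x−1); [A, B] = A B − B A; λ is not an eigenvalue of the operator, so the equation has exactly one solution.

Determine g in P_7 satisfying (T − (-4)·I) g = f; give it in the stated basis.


the result is g(x) = (5/12)x^2 + (9/4)x

write g with unknown coordinates in the stated basis and equate coefficients in (T − (-4)·I) g = f
solving from the highest basis element down gives g = (5/12)x^2 + (9/4)x
check: T g = 0
so T g − (-4)·g = (5/3)x^2 + 9x = f ✓


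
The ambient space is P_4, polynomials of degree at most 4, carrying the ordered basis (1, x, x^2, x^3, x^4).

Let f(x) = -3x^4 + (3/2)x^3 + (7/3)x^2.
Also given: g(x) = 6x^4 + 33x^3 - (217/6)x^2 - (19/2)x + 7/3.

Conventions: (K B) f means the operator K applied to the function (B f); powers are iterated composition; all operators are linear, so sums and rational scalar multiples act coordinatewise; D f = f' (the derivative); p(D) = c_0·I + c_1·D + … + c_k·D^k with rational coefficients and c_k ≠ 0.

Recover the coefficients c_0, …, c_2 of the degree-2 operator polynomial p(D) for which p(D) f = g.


c_0 = -2, c_1 = -3, c_2 = 1/2

D^0 f = -3x^4 + (3/2)x^3 + (7/3)x^2
D^1 f = -12x^3 + (9/2)x^2 + (14/3)x
D^2 f = -36x^2 + 9x + 14/3
matching coefficients of g against c_0 f + c_1 Df + … from the top degree down determines the c_i
solution: c_0 = -2, c_1 = -3, c_2 = 1/2


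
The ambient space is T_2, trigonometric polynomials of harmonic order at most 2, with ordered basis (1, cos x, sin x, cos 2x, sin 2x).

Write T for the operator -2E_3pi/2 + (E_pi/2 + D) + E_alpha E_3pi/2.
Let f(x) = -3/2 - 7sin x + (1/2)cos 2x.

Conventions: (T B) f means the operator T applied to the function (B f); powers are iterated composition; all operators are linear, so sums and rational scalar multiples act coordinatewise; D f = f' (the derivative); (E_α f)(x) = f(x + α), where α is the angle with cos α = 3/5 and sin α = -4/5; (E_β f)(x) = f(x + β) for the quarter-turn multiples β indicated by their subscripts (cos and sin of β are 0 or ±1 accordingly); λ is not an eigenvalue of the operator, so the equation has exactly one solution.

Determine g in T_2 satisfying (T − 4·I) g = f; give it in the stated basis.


the result is g(x) = 3/8 + (119/173)cos x + (168/173)sin x - (17/202)cos 2x + (37/404)sin 2x

write g with unknown coordinates in the stated basis and equate coefficients in (T − 4·I) g = f
solving from the highest basis element down gives g = 3/8 + (119/173)cos x + (168/173)sin x - (17/202)cos 2x + (37/404)sin 2x
check: T g = (476/173)cos x - (539/173)sin x + (33/202)cos 2x + (37/101)sin 2x
so T g − 4·g = -3/2 - 7sin x + (1/2)cos 2x = f ✓
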